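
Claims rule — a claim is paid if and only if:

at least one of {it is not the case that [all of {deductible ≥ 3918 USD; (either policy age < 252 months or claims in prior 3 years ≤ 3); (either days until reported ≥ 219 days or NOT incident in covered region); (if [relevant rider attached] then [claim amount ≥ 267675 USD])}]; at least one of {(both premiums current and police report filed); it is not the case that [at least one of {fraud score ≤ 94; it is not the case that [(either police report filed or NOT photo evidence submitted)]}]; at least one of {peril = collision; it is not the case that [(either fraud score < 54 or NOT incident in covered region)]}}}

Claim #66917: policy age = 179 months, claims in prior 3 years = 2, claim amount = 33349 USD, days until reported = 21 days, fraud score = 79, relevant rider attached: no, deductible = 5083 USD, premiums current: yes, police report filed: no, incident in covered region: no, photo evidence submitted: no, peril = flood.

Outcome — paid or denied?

Atomic conditions:
  deductible ≥ 3918 USD: 5083 ≥ 3918 is true
  policy age < 252 months: 179 < 252 is true
  claims in prior 3 years ≤ 3: 2 ≤ 3 is true
  days until reported ≥ 219 days: 21 ≥ 219 is false
  NOT incident in covered region: no → true
  relevant rider attached: no → false
  claim amount ≥ 267675 USD: 33349 ≥ 267675 is false
  premiums current: yes → true
  police report filed: no → false
  fraud score ≤ 94: 79 ≤ 94 is true
  NOT photo evidence submitted: no → true
  peril = collision: flood == collision is false
  fraud score < 54: 79 < 54 is false
Combine:
[1.1.2] true OR true = true
[1.1.3] false OR true = true
[1.1.4] false → false (antecedent false ⇒ implication holds) = true
[1.1] true AND true AND true AND true = true
[1] NOT true = false
[2.1] true AND false = false
[2.2.1.2.1] false OR true = true
[2.2.1.2] NOT true = false
[2.2.1] true OR false = true
[2.2] NOT true = false
[2.3.2.1] false OR true = true
[2.3.2] NOT true = false
[2.3] false OR false = false
[2] false OR false OR false = false
[root] false OR false = false
Overall: false → denied

Denied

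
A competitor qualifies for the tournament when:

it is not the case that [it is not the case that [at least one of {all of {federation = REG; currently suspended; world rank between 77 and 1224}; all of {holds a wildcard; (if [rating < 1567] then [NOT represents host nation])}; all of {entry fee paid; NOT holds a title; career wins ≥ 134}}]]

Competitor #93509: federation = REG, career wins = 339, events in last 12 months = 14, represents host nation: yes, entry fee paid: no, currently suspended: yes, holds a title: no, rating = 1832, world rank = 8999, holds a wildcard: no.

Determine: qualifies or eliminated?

Eliminated

Atomic conditions:
  federation = REG: REG == REG is true
  currently suspended: yes → true
  world rank between 77 and 1224: 8999 in [77, 1224] is false
  holds a wildcard: no → false
  rating < 1567: 1832 < 1567 is false
  NOT represents host nation: yes → false
  entry fee paid: no → false
  NOT holds a title: no → true
  career wins ≥ 134: 339 ≥ 134 is true
Combine:
[1.1.1] true AND true AND false = false
[1.1.2.2] false → false (antecedent false ⇒ implication holds) = true
[1.1.2] false AND true = false
[1.1.3] false AND true AND true = false
[1.1] false OR false OR false = false
[1] NOT false = true
[root] NOT true = false
Overall: false → eliminated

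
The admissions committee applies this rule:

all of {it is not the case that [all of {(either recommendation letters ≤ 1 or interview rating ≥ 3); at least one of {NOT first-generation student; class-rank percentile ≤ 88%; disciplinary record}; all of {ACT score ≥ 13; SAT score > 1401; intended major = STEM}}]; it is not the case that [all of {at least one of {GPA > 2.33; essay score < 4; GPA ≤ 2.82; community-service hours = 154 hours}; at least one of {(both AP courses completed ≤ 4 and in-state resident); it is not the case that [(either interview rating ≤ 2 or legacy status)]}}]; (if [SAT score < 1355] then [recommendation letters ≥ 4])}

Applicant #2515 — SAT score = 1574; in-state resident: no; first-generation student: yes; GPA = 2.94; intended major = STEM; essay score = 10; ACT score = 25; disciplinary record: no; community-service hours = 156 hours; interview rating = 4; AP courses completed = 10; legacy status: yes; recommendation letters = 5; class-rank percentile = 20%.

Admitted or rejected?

Atomic conditions:
  recommendation letters ≤ 1: 5 ≤ 1 is false
  interview rating ≥ 3: 4 ≥ 3 is true
  NOT first-generation student: yes → false
  class-rank percentile ≤ 88%: 20 ≤ 88 is true
  disciplinary record: no → false
  ACT score ≥ 13: 25 ≥ 13 is true
  SAT score > 1401: 1574 > 1401 is true
  intended major = STEM: STEM == STEM is true
  GPA > 2.33: 2.94 > 2.33 is true
  essay score < 4: 10 < 4 is false
  GPA ≤ 2.82: 2.94 ≤ 2.82 is false
  community-service hours = 154 hours: 156 == 154 is false
  AP courses completed ≤ 4: 10 ≤ 4 is false
  in-state resident: no → false
  interview rating ≤ 2: 4 ≤ 2 is false
  legacy status: yes → true
  SAT score < 1355: 1574 < 1355 is false
  recommendation letters ≥ 4: 5 ≥ 4 is true
Combine:
[1.1.1] false OR true = true
[1.1.2] false OR true OR false = true
[1.1.3] true AND true AND true = true
[1.1] true AND true AND true = true
[1] NOT true = false
[2.1.1] true OR false OR false OR false = true
[2.1.2.1] false AND false = false
[2.1.2.2.1] false OR true = true
[2.1.2.2] NOT true = false
[2.1.2] false OR false = false
[2.1] true AND false = false
[2] NOT false = true
[3] false → true (antecedent false ⇒ implication holds) = true
[root] false AND true AND true = false
Overall: false → rejected

Rejected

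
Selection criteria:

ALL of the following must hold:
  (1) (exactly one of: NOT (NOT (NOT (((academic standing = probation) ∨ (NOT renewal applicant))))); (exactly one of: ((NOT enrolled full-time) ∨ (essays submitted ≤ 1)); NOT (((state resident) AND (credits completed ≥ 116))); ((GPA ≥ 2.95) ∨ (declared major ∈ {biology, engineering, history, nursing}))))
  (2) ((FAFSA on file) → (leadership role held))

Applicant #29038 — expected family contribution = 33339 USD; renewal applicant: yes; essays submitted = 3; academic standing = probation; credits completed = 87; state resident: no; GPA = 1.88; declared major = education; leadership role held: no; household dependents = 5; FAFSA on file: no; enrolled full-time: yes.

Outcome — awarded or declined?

Awarded

Atomic conditions:
  academic standing = probation: probation == probation is true
  NOT renewal applicant: yes → false
  NOT enrolled full-time: yes → false
  essays submitted ≤ 1: 3 ≤ 1 is false
  state resident: no → false
  credits completed ≥ 116: 87 ≥ 116 is false
  GPA ≥ 2.95: 1.88 ≥ 2.95 is false
  declared major ∈ {biology, engineering, history, nursing}: education is not in the set → false
  FAFSA on file: no → false
  leadership role held: no → false
Combine:
[1.1.1.1.1] true OR false = true
[1.1.1.1] NOT true = false
[1.1.1] NOT false = true
[1.1] NOT true = false
[1.2.1] false OR false = false
[1.2.2.1] false AND false = false
[1.2.2] NOT false = true
[1.2.3] false OR false = false
[1.2] exactly-one(false, true, false) = true
[1] exactly-one(false, true) = true
[2] false → false (antecedent false ⇒ implication holds) = true
[root] true AND true = true
Overall: true → awarded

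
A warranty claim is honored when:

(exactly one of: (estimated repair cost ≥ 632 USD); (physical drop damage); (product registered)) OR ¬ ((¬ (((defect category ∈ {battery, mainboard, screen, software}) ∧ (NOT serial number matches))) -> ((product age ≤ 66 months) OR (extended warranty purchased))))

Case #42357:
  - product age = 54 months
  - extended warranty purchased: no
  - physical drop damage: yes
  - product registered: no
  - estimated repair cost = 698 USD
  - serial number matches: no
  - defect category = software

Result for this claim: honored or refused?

Atomic conditions:
  estimated repair cost ≥ 632 USD: 698 ≥ 632 is true
  physical drop damage: yes → true
  product registered: no → false
  defect category ∈ {battery, mainboard, screen, software}: software is in the set → true
  NOT serial number matches: no → true
  product age ≤ 66 months: 54 ≤ 66 is true
  extended warranty purchased: no → false
Combine:
[1] exactly-one(true, true, false) = false
[2.1.1.1] true AND true = true
[2.1.1] NOT true = false
[2.1.2] true OR false = true
[2.1] false → true (antecedent false ⇒ implication holds) = true
[2] NOT true = false
[root] false OR false = false
Overall: false → refused

Refused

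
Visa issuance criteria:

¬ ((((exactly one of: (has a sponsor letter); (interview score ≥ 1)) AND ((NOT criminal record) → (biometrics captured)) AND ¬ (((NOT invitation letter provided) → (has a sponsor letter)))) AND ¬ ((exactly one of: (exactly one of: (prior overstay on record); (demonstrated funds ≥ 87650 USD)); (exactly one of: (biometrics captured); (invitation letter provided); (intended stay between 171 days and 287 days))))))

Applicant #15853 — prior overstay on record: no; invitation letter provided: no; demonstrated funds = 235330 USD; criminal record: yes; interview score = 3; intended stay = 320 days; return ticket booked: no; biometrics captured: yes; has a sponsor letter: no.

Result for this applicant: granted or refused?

Refused

Atomic conditions:
  has a sponsor letter: no → false
  interview score ≥ 1: 3 ≥ 1 is true
  NOT criminal record: yes → false
  biometrics captured: yes → true
  NOT invitation letter provided: no → true
  prior overstay on record: no → false
  demonstrated funds ≥ 87650 USD: 235330 ≥ 87650 is true
  invitation letter provided: no → false
  intended stay between 171 days and 287 days: 320 in [171, 287] is false
Combine:
[1.1.1] exactly-one(false, true) = true
[1.1.2] false → true (antecedent false ⇒ implication holds) = true
[1.1.3.1] true → false = false
[1.1.3] NOT false = true
[1.1] true AND true AND true = true
[1.2.1.1] exactly-one(false, true) = true
[1.2.1.2] exactly-one(true, false, false) = true
[1.2.1] exactly-one(true, true) = false
[1.2] NOT false = true
[1] true AND true = true
[root] NOT true = false
Overall: false → refused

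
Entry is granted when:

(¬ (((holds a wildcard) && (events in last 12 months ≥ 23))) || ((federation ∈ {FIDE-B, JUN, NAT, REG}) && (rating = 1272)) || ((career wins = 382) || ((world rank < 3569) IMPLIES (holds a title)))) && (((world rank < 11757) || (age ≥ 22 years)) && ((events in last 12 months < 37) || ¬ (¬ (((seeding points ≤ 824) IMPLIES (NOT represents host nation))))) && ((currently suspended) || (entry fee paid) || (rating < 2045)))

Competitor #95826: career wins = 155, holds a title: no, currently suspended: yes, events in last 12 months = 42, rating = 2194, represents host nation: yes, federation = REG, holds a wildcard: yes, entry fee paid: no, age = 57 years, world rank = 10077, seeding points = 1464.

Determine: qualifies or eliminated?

Qualifies

Atomic conditions:
  holds a wildcard: yes → true
  events in last 12 months ≥ 23: 42 ≥ 23 is true
  federation ∈ {FIDE-B, JUN, NAT, REG}: REG is in the set → true
  rating = 1272: 2194 == 1272 is false
  career wins = 382: 155 == 382 is false
  world rank < 3569: 10077 < 3569 is false
  holds a title: no → false
  world rank < 11757: 10077 < 11757 is true
  age ≥ 22 years: 57 ≥ 22 is true
  events in last 12 months < 37: 42 < 37 is false
  seeding points ≤ 824: 1464 ≤ 824 is false
  NOT represents host nation: yes → false
  currently suspended: yes → true
  entry fee paid: no → false
  rating < 2045: 2194 < 2045 is false
Combine:
[1.1.1] true AND true = true
[1.1] NOT true = false
[1.2] true AND false = false
[1.3.2] false → false (antecedent false ⇒ implication holds) = true
[1.3] false OR true = true
[1] false OR false OR true = true
[2.1] true OR true = true
[2.2.2.1.1] false → false (antecedent false ⇒ implication holds) = true
[2.2.2.1] NOT true = false
[2.2.2] NOT false = true
[2.2] false OR true = true
[2.3] true OR false OR false = true
[2] true AND true AND true = true
[root] true AND true = true
Overall: true → qualifies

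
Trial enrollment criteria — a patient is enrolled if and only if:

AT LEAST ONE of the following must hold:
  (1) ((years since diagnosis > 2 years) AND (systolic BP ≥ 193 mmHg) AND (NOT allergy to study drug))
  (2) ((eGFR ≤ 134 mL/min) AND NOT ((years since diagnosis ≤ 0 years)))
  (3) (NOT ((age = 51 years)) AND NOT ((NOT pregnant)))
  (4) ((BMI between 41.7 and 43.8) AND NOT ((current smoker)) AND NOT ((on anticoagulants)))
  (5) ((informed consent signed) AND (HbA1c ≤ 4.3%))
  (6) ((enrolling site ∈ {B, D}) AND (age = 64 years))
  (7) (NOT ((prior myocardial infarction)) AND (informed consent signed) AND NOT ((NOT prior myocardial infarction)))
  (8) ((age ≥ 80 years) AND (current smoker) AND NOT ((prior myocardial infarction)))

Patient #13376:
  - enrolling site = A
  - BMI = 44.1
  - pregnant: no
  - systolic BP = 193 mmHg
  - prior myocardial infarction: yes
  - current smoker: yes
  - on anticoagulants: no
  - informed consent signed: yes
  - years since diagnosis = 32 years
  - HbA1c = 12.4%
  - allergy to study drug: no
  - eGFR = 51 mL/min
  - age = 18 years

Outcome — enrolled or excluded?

Enrolled

Atomic conditions:
  years since diagnosis > 2 years: 32 > 2 is true
  systolic BP ≥ 193 mmHg: 193 ≥ 193 is true
  NOT allergy to study drug: no → true
  eGFR ≤ 134 mL/min: 51 ≤ 134 is true
  years since diagnosis ≤ 0 years: 32 ≤ 0 is false
  age = 51 years: 18 == 51 is false
  NOT pregnant: no → true
  BMI between 41.7 and 43.8: 44.1 in [41.7, 43.8] is false
  current smoker: yes → true
  on anticoagulants: no → false
  informed consent signed: yes → true
  HbA1c ≤ 4.3%: 12.4 ≤ 4.3 is false
  enrolling site ∈ {B, D}: A is not in the set → false
  age = 64 years: 18 == 64 is false
  prior myocardial infarction: yes → true
  NOT prior myocardial infarction: yes → false
  age ≥ 80 years: 18 ≥ 80 is false
Combine:
[1] true AND true AND true = true
[2.2] NOT false = true
[2] true AND true = true
[3.1] NOT false = true
[3.2] NOT true = false
[3] true AND false = false
[4.2] NOT true = false
[4.3] NOT false = true
[4] false AND false AND true = false
[5] true AND false = false
[6] false AND false = false
[7.1] NOT true = false
[7.3] NOT false = true
[7] false AND true AND true = false
[8.3] NOT true = false
[8] false AND true AND false = false
[root] true OR true OR false OR false OR false OR false OR false OR false = true
Overall: true → enrolled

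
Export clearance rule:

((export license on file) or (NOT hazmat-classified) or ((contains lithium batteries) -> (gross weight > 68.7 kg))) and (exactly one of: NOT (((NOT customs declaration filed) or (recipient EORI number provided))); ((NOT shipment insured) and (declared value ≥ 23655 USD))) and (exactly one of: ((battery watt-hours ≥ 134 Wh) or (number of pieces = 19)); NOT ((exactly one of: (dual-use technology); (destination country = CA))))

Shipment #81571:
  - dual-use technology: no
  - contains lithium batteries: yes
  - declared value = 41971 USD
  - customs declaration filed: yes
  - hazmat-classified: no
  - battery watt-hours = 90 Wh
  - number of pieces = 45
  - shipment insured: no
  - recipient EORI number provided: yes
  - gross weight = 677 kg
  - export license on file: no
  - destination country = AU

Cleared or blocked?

Atomic conditions:
  export license on file: no → false
  NOT hazmat-classified: no → true
  contains lithium batteries: yes → true
  gross weight > 68.7 kg: 677 > 68.7 is true
  NOT customs declaration filed: yes → false
  recipient EORI number provided: yes → true
  NOT shipment insured: no → true
  declared value ≥ 23655 USD: 41971 ≥ 23655 is true
  battery watt-hours ≥ 134 Wh: 90 ≥ 134 is false
  number of pieces = 19: 45 == 19 is false
  dual-use technology: no → false
  destination country = CA: AU == CA is false
Combine:
[1.3] true → true = true
[1] false OR true OR true = true
[2.1.1] false OR true = true
[2.1] NOT true = false
[2.2] true AND true = true
[2] exactly-one(false, true) = true
[3.1] false OR false = false
[3.2.1] exactly-one(false, false) = false
[3.2] NOT false = true
[3] exactly-one(false, true) = true
[root] true AND true AND true = true
Overall: true → cleared

Cleared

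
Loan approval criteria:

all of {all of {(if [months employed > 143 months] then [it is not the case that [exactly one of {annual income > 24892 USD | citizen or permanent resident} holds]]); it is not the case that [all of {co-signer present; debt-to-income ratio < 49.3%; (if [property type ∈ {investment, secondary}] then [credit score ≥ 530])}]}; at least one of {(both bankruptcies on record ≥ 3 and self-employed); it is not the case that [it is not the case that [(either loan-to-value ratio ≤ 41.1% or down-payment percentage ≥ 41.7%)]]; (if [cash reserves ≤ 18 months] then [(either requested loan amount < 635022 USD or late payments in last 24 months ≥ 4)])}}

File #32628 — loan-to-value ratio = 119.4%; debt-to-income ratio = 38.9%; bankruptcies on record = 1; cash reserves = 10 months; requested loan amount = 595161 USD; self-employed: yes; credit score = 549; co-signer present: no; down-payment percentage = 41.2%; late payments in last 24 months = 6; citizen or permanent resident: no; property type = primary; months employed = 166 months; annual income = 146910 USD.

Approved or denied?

Atomic conditions:
  months employed > 143 months: 166 > 143 is true
  annual income > 24892 USD: 146910 > 24892 is true
  citizen or permanent resident: no → false
  co-signer present: no → false
  debt-to-income ratio < 49.3%: 38.9 < 49.3 is true
  property type ∈ {investment, secondary}: primary is not in the set → false
  credit score ≥ 530: 549 ≥ 530 is true
  bankruptcies on record ≥ 3: 1 ≥ 3 is false
  self-employed: yes → true
  loan-to-value ratio ≤ 41.1%: 119.4 ≤ 41.1 is false
  down-payment percentage ≥ 41.7%: 41.2 ≥ 41.7 is false
  cash reserves ≤ 18 months: 10 ≤ 18 is true
  requested loan amount < 635022 USD: 595161 < 635022 is true
  late payments in last 24 months ≥ 4: 6 ≥ 4 is true
Combine:
[1.1.2.1] exactly-one(true, false) = true
[1.1.2] NOT true = false
[1.1] true → false = false
[1.2.1.3] false → true (antecedent false ⇒ implication holds) = true
[1.2.1] false AND true AND true = false
[1.2] NOT false = true
[1] false AND true = false
[2.1] false AND true = false
[2.2.1.1] false OR false = false
[2.2.1] NOT false = true
[2.2] NOT true = false
[2.3.2] true OR true = true
[2.3] true → true = true
[2] false OR false OR true = true
[root] false AND true = false
Overall: false → denied

Denied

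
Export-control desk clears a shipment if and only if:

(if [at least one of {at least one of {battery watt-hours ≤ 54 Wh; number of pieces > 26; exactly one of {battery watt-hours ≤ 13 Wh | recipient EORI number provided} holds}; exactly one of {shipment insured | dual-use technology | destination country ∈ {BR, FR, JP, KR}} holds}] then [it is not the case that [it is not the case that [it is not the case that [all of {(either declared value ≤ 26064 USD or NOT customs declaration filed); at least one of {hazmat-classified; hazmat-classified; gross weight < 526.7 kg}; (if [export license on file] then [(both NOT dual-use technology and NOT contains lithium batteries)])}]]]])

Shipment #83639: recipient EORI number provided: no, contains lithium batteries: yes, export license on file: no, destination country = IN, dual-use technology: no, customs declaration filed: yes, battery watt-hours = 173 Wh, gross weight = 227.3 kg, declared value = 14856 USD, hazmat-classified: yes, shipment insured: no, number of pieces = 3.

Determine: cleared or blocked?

Cleared

Atomic conditions:
  battery watt-hours ≤ 54 Wh: 173 ≤ 54 is false
  number of pieces > 26: 3 > 26 is false
  battery watt-hours ≤ 13 Wh: 173 ≤ 13 is false
  recipient EORI number provided: no → false
  shipment insured: no → false
  dual-use technology: no → false
  destination country ∈ {BR, FR, JP, KR}: IN is not in the set → false
  declared value ≤ 26064 USD: 14856 ≤ 26064 is true
  NOT customs declaration filed: yes → false
  hazmat-classified: yes → true
  gross weight < 526.7 kg: 227.3 < 526.7 is true
  export license on file: no → false
  NOT dual-use technology: no → true
  NOT contains lithium batteries: yes → false
Combine:
[1.1.3] exactly-one(false, false) = false
[1.1] false OR false OR false = false
[1.2] exactly-one(false, false, false) = false
[1] false OR false = false
[2.1.1.1.1] true OR false = true
[2.1.1.1.2] true OR true OR true = true
[2.1.1.1.3.2] true AND false = false
[2.1.1.1.3] false → false (antecedent false ⇒ implication holds) = true
[2.1.1.1] true AND true AND true = true
[2.1.1] NOT true = false
[2.1] NOT false = true
[2] NOT true = false
[root] false → false (antecedent false ⇒ implication holds) = true
Overall: true → cleared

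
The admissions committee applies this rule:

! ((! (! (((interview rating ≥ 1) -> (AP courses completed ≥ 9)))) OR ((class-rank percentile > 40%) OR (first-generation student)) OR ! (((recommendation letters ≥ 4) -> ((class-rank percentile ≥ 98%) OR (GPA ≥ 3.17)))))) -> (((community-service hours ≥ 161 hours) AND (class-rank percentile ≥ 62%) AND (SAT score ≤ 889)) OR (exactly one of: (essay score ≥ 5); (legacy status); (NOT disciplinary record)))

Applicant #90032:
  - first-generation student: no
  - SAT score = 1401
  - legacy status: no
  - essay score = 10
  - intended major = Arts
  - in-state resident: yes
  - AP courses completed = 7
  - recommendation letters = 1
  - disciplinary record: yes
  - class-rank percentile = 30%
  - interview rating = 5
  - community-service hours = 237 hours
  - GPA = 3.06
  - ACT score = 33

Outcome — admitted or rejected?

Admitted

Atomic conditions:
  interview rating ≥ 1: 5 ≥ 1 is true
  AP courses completed ≥ 9: 7 ≥ 9 is false
  class-rank percentile > 40%: 30 > 40 is false
  first-generation student: no → false
  recommendation letters ≥ 4: 1 ≥ 4 is false
  class-rank percentile ≥ 98%: 30 ≥ 98 is false
  GPA ≥ 3.17: 3.06 ≥ 3.17 is false
  community-service hours ≥ 161 hours: 237 ≥ 161 is true
  class-rank percentile ≥ 62%: 30 ≥ 62 is false
  SAT score ≤ 889: 1401 ≤ 889 is false
  essay score ≥ 5: 10 ≥ 5 is true
  legacy status: no → false
  NOT disciplinary record: yes → false
Combine:
[1.1.1.1.1] true → false = false
[1.1.1.1] NOT false = true
[1.1.1] NOT true = false
[1.1.2] false OR false = false
[1.1.3.1.2] false OR false = false
[1.1.3.1] false → false (antecedent false ⇒ implication holds) = true
[1.1.3] NOT true = false
[1.1] false OR false OR false = false
[1] NOT false = true
[2.1] true AND false AND false = false
[2.2] exactly-one(true, false, false) = true
[2] false OR true = true
[root] true → true = true
Overall: true → admitted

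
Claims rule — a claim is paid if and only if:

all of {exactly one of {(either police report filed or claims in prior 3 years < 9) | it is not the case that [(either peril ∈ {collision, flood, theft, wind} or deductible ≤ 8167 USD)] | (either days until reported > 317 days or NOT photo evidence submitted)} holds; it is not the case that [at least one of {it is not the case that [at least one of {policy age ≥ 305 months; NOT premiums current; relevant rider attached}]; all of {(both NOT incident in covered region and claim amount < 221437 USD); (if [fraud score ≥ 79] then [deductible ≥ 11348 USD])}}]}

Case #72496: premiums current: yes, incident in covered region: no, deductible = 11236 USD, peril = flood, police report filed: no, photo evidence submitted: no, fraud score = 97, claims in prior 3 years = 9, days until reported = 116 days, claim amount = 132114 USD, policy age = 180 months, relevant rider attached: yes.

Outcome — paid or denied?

Atomic conditions:
  police report filed: no → false
  claims in prior 3 years < 9: 9 < 9 is false
  peril ∈ {collision, flood, theft, wind}: flood is in the set → true
  deductible ≤ 8167 USD: 11236 ≤ 8167 is false
  days until reported > 317 days: 116 > 317 is false
  NOT photo evidence submitted: no → true
  policy age ≥ 305 months: 180 ≥ 305 is false
  NOT premiums current: yes → false
  relevant rider attached: yes → true
  NOT incident in covered region: no → true
  claim amount < 221437 USD: 132114 < 221437 is true
  fraud score ≥ 79: 97 ≥ 79 is true
  deductible ≥ 11348 USD: 11236 ≥ 11348 is false
Combine:
[1.1] false OR false = false
[1.2.1] true OR false = true
[1.2] NOT true = false
[1.3] false OR true = true
[1] exactly-one(false, false, true) = true
[2.1.1.1] false OR false OR true = true
[2.1.1] NOT true = false
[2.1.2.1] true AND true = true
[2.1.2.2] true → false = false
[2.1.2] true AND false = false
[2.1] false OR false = false
[2] NOT false = true
[root] true AND true = true
Overall: true → paid

Paid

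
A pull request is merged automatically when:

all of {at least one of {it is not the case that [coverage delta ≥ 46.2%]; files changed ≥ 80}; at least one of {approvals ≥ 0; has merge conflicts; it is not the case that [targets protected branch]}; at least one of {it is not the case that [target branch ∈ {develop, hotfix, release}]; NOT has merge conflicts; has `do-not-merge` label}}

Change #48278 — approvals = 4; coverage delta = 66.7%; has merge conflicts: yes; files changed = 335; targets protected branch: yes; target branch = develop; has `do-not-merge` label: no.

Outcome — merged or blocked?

Atomic conditions:
  coverage delta ≥ 46.2%: 66.7 ≥ 46.2 is true
  files changed ≥ 80: 335 ≥ 80 is true
  approvals ≥ 0: 4 ≥ 0 is true
  has merge conflicts: yes → true
  targets protected branch: yes → true
  target branch ∈ {develop, hotfix, release}: develop is in the set → true
  NOT has merge conflicts: yes → false
  has `do-not-merge` label: no → false
Combine:
[1.1] NOT true = false
[1] false OR true = true
[2.3] NOT true = false
[2] true OR true OR false = true
[3.1] NOT true = false
[3] false OR false OR false = false
[root] true AND true AND false = false
Overall: false → blocked

Blocked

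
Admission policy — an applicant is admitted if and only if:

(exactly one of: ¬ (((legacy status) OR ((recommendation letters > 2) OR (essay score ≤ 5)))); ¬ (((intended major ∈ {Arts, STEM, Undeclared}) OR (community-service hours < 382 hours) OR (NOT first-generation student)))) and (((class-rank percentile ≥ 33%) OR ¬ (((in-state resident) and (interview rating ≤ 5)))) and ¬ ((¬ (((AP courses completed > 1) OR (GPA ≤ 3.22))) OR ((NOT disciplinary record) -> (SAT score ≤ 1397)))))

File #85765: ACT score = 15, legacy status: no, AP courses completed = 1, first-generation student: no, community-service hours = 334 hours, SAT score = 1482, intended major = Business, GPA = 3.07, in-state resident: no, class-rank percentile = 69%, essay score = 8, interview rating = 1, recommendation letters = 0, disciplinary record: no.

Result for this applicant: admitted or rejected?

Atomic conditions:
  legacy status: no → false
  recommendation letters > 2: 0 > 2 is false
  essay score ≤ 5: 8 ≤ 5 is false
  intended major ∈ {Arts, STEM, Undeclared}: Business is not in the set → false
  community-service hours < 382 hours: 334 < 382 is true
  NOT first-generation student: no → true
  class-rank percentile ≥ 33%: 69 ≥ 33 is true
  in-state resident: no → false
  interview rating ≤ 5: 1 ≤ 5 is true
  AP courses completed > 1: 1 > 1 is false
  GPA ≤ 3.22: 3.07 ≤ 3.22 is true
  NOT disciplinary record: no → true
  SAT score ≤ 1397: 1482 ≤ 1397 is false
Combine:
[1.1.1.2] false OR false = false
[1.1.1] false OR false = false
[1.1] NOT false = true
[1.2.1] false OR true OR true = true
[1.2] NOT true = false
[1] exactly-one(true, false) = true
[2.1.2.1] false AND true = false
[2.1.2] NOT false = true
[2.1] true OR true = true
[2.2.1.1.1] false OR true = true
[2.2.1.1] NOT true = false
[2.2.1.2] true → false = false
[2.2.1] false OR false = false
[2.2] NOT false = true
[2] true AND true = true
[root] true AND true = true
Overall: true → admitted

Admitted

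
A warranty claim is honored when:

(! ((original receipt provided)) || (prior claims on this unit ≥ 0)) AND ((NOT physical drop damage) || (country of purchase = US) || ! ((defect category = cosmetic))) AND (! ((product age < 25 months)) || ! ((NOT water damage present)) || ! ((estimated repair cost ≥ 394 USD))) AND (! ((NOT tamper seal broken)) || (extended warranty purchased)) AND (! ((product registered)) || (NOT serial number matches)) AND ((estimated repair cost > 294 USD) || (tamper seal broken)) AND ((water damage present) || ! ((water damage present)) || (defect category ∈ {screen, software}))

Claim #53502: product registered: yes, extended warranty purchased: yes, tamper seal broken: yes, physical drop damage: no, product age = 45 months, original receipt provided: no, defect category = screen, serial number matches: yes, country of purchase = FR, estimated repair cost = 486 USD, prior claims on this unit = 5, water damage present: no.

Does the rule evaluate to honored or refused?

Atomic conditions:
  original receipt provided: no → false
  prior claims on this unit ≥ 0: 5 ≥ 0 is true
  NOT physical drop damage: no → true
  country of purchase = US: FR == US is false
  defect category = cosmetic: screen == cosmetic is false
  product age < 25 months: 45 < 25 is false
  NOT water damage present: no → true
  estimated repair cost ≥ 394 USD: 486 ≥ 394 is true
  NOT tamper seal broken: yes → false
  extended warranty purchased: yes → true
  product registered: yes → true
  NOT serial number matches: yes → false
  estimated repair cost > 294 USD: 486 > 294 is true
  tamper seal broken: yes → true
  water damage present: no → false
  defect category ∈ {screen, software}: screen is in the set → true
Combine:
[1.1] NOT false = true
[1] true OR true = true
[2.3] NOT false = true
[2] true OR false OR true = true
[3.1] NOT false = true
[3.2] NOT true = false
[3.3] NOT true = false
[3] true OR false OR false = true
[4.1] NOT false = true
[4] true OR true = true
[5.1] NOT true = false
[5] false OR false = false
[6] true OR true = true
[7.2] NOT false = true
[7] false OR true OR true = true
[root] true AND true AND true AND true AND false AND true AND true = false
Overall: false → refused

Refused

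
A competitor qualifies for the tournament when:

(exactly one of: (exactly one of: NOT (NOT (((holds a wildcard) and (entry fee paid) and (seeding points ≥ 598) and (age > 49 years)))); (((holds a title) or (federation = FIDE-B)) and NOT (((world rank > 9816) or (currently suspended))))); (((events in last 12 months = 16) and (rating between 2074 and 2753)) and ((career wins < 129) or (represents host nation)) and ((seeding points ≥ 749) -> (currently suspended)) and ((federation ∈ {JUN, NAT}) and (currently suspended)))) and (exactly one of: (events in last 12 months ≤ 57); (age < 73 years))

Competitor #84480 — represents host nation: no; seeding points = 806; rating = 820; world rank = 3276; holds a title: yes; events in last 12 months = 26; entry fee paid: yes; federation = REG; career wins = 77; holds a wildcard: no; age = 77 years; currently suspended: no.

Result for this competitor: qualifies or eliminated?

Atomic conditions:
  holds a wildcard: no → false
  entry fee paid: yes → true
  seeding points ≥ 598: 806 ≥ 598 is true
  age > 49 years: 77 > 49 is true
  holds a title: yes → true
  federation = FIDE-B: REG == FIDE-B is false
  world rank > 9816: 3276 > 9816 is false
  currently suspended: no → false
  events in last 12 months = 16: 26 == 16 is false
  rating between 2074 and 2753: 820 in [2074, 2753] is false
  career wins < 129: 77 < 129 is true
  represents host nation: no → false
  seeding points ≥ 749: 806 ≥ 749 is true
  federation ∈ {JUN, NAT}: REG is not in the set → false
  events in last 12 months ≤ 57: 26 ≤ 57 is true
  age < 73 years: 77 < 73 is false
Combine:
[1.1.1.1.1] false AND true AND true AND true = false
[1.1.1.1] NOT false = true
[1.1.1] NOT true = false
[1.1.2.1] true OR false = true
[1.1.2.2.1] false OR false = false
[1.1.2.2] NOT false = true
[1.1.2] true AND true = true
[1.1] exactly-one(false, true) = true
[1.2.1] false AND false = false
[1.2.2] true OR false = true
[1.2.3] true → false = false
[1.2.4] false AND false = false
[1.2] false AND true AND false AND false = false
[1] exactly-one(true, false) = true
[2] exactly-one(true, false) = true
[root] true AND true = true
Overall: true → qualifies

Qualifies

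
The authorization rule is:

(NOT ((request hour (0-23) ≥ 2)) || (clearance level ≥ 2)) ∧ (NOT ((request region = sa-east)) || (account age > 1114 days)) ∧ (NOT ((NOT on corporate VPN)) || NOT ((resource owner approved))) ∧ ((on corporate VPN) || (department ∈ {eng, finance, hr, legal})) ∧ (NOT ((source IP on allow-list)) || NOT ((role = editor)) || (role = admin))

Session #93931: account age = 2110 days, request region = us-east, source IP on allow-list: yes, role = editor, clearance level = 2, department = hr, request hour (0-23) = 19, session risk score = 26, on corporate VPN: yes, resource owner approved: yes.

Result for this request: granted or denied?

Denied

Atomic conditions:
  request hour (0-23) ≥ 2: 19 ≥ 2 is true
  clearance level ≥ 2: 2 ≥ 2 is true
  request region = sa-east: us-east == sa-east is false
  account age > 1114 days: 2110 > 1114 is true
  NOT on corporate VPN: yes → false
  resource owner approved: yes → true
  on corporate VPN: yes → true
  department ∈ {eng, finance, hr, legal}: hr is in the set → true
  source IP on allow-list: yes → true
  role = editor: editor == editor is true
  role = admin: editor == admin is false
Combine:
[1.1] NOT true = false
[1] false OR true = true
[2.1] NOT false = true
[2] true OR true = true
[3.1] NOT false = true
[3.2] NOT true = false
[3] true OR false = true
[4] true OR true = true
[5.1] NOT true = false
[5.2] NOT true = false
[5] false OR false OR false = false
[root] true AND true AND true AND true AND false = false
Overall: false → denied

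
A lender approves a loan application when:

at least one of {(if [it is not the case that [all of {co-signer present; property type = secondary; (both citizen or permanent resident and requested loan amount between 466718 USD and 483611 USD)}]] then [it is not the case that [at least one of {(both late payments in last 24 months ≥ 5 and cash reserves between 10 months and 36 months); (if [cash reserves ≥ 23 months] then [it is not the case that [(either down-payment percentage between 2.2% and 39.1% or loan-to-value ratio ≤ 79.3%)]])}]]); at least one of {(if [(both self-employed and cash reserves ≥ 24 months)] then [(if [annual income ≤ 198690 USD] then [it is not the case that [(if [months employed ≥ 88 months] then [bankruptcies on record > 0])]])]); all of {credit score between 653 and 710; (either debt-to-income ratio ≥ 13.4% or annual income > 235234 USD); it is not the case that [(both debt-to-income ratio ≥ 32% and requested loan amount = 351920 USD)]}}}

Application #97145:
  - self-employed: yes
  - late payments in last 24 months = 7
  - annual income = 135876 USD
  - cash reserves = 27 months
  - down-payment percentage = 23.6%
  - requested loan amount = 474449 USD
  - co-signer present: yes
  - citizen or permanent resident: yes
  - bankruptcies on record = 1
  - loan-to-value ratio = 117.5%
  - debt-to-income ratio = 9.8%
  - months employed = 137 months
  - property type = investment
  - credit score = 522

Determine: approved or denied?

Denied

Atomic conditions:
  co-signer present: yes → true
  property type = secondary: investment == secondary is false
  citizen or permanent resident: yes → true
  requested loan amount between 466718 USD and 483611 USD: 474449 in [466718, 483611] is true
  late payments in last 24 months ≥ 5: 7 ≥ 5 is true
  cash reserves between 10 months and 36 months: 27 in [10, 36] is true
  cash reserves ≥ 23 months: 27 ≥ 23 is true
  down-payment percentage between 2.2% and 39.1%: 23.6 in [2.2, 39.1] is true
  loan-to-value ratio ≤ 79.3%: 117.5 ≤ 79.3 is false
  self-employed: yes → true
  cash reserves ≥ 24 months: 27 ≥ 24 is true
  annual income ≤ 198690 USD: 135876 ≤ 198690 is true
  months employed ≥ 88 months: 137 ≥ 88 is true
  bankruptcies on record > 0: 1 > 0 is true
  credit score between 653 and 710: 522 in [653, 710] is false
  debt-to-income ratio ≥ 13.4%: 9.8 ≥ 13.4 is false
  annual income > 235234 USD: 135876 > 235234 is false
  debt-to-income ratio ≥ 32%: 9.8 ≥ 32 is false
  requested loan amount = 351920 USD: 474449 == 351920 is false
Combine:
[1.1.1.3] true AND true = true
[1.1.1] true AND false AND true = false
[1.1] NOT false = true
[1.2.1.1] true AND true = true
[1.2.1.2.2.1] true OR false = true
[1.2.1.2.2] NOT true = false
[1.2.1.2] true → false = false
[1.2.1] true OR false = true
[1.2] NOT true = false
[1] true → false = false
[2.1.1] true AND true = true
[2.1.2.2.1] true → true = true
[2.1.2.2] NOT true = false
[2.1.2] true → false = false
[2.1] true → false = false
[2.2.2] false OR false = false
[2.2.3.1] false AND false = false
[2.2.3] NOT false = true
[2.2] false AND false AND true = false
[2] false OR false = false
[root] false OR false = false
Overall: false → denied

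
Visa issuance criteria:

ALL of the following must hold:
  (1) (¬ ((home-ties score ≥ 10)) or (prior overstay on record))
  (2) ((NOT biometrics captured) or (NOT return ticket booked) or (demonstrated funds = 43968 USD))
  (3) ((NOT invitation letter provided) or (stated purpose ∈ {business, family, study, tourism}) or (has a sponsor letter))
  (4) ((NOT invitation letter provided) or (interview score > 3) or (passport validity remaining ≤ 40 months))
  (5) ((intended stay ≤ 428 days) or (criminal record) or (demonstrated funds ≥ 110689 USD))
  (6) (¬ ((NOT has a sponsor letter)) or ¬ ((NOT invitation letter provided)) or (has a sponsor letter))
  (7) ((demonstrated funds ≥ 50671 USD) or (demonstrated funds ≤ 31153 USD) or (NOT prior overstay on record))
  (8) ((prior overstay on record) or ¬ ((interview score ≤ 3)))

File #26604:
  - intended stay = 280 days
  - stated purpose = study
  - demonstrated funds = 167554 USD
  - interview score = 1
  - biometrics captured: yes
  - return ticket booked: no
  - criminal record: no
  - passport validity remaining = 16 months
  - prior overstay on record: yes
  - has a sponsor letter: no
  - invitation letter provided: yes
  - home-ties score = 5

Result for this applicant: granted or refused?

Granted

Atomic conditions:
  home-ties score ≥ 10: 5 ≥ 10 is false
  prior overstay on record: yes → true
  NOT biometrics captured: yes → false
  NOT return ticket booked: no → true
  demonstrated funds = 43968 USD: 167554 == 43968 is false
  NOT invitation letter provided: yes → false
  stated purpose ∈ {business, family, study, tourism}: study is in the set → true
  has a sponsor letter: no → false
  interview score > 3: 1 > 3 is false
  passport validity remaining ≤ 40 months: 16 ≤ 40 is true
  intended stay ≤ 428 days: 280 ≤ 428 is true
  criminal record: no → false
  demonstrated funds ≥ 110689 USD: 167554 ≥ 110689 is true
  NOT has a sponsor letter: no → true
  demonstrated funds ≥ 50671 USD: 167554 ≥ 50671 is true
  demonstrated funds ≤ 31153 USD: 167554 ≤ 31153 is false
  NOT prior overstay on record: yes → false
  interview score ≤ 3: 1 ≤ 3 is true
Combine:
[1.1] NOT false = true
[1] true OR true = true
[2] false OR true OR false = true
[3] false OR true OR false = true
[4] false OR false OR true = true
[5] true OR false OR true = true
[6.1] NOT true = false
[6.2] NOT false = true
[6] false OR true OR false = true
[7] true OR false OR false = true
[8.2] NOT true = false
[8] true OR false = true
[root] true AND true AND true AND true AND true AND true AND true AND true = true
Overall: true → granted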